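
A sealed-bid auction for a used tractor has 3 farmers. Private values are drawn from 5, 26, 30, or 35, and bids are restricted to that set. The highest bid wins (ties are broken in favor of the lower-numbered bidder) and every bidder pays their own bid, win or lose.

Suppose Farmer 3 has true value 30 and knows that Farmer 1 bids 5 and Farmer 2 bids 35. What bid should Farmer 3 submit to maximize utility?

Bid 5: loses but pays 5, utility -5.
Bid 26: loses but pays 26, utility -26.
Bid 30: loses but pays 30, utility -30.
Bid 35: loses but pays 35, utility -35.
The best choice is 5 with utility -5.

5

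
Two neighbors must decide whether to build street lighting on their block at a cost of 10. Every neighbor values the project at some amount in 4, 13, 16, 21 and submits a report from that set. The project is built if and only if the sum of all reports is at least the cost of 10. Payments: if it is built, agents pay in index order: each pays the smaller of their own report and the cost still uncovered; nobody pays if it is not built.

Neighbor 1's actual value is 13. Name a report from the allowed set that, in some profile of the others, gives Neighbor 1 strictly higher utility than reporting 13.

Suppose Neighbor 2 reports 13.
Report 13: project built, pays 10, utility 13 - 10 = 3.
Report 4: project built, pays 4, utility 13 - 4 = 9.
So reporting 4 beats truth here (9 > 3).

4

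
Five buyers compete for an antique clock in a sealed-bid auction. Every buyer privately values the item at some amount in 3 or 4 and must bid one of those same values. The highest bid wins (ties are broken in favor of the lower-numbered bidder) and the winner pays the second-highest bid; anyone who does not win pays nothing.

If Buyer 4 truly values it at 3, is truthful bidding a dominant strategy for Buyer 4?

Check each profile of the others' bids and compare truth against every alternative bid.
Others bid (3, 3, 3, 4): truth gives 0, best alternative gives -1.
Others bid (3, 3, 3, 3): truth gives 0, best alternative gives 0.
Others bid (3, 3, 4, 3): truth gives 0, best alternative gives 0.
Others bid (3, 3, 4, 4): truth gives 0, best alternative gives 0.
Others bid (3, 4, 3, 3): truth gives 0, best alternative gives 0.
Others bid (3, 4, 3, 4): truth gives 0, best alternative gives 0.
(Remaining 10 profiles checked similarly; truth is weakly best in each.)
In every case the truthful bid is at least as good as any alternative, so it is a dominant strategy.

Yes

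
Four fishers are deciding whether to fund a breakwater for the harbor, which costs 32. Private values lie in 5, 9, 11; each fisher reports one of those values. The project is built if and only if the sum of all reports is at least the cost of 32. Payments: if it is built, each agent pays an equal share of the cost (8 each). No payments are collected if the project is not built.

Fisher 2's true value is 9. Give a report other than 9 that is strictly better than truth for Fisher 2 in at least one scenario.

Suppose Fisher 1 reports 5, Fisher 3 reports 5 and Fisher 4 reports 11.
Report 9: project not built, utility 0.
Report 11: project built, pays 8, utility 9 - 8 = 1.
So reporting 11 beats truth here (1 > 0).

11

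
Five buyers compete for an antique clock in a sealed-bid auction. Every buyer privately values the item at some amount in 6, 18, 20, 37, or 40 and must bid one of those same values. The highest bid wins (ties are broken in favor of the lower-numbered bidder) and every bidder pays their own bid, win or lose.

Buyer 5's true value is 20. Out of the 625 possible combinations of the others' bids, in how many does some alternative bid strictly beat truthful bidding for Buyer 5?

610

Others bid (6, 6, 6, 6): truth gives 0; bid 18 gives 2 > 0. Violating.
Others bid (6, 6, 6, 20): truth gives -20; bid 6 gives -6 > -20. Violating.
Others bid (6, 6, 6, 37): truth gives -20; bid 6 gives -6 > -20. Violating.
Others bid (6, 6, 6, 40): truth gives -20; bid 6 gives -6 > -20. Violating.
Others bid (6, 6, 6, 18): truth gives 0; no alternative beats it.
Others bid (6, 6, 18, 6): truth gives 0; no alternative beats it.
(Checking all 625 profiles: 610 have a profitable deviation, 15 do not.)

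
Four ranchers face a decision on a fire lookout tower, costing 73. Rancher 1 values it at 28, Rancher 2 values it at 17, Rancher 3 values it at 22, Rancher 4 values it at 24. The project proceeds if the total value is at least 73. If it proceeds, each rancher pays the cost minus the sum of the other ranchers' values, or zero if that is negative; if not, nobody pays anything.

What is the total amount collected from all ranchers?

Total value 91 ≥ cost 73, so it is built.
Rancher 1: others sum to 63; max(0, 73 - 63) = 10.
Rancher 2: others sum to 74; max(0, 73 - 74) = 0.
Rancher 3: others sum to 69; max(0, 73 - 69) = 4.
Rancher 4: others sum to 67; max(0, 73 - 67) = 6.
Total collected = 10 + 0 + 4 + 6 = 20.

20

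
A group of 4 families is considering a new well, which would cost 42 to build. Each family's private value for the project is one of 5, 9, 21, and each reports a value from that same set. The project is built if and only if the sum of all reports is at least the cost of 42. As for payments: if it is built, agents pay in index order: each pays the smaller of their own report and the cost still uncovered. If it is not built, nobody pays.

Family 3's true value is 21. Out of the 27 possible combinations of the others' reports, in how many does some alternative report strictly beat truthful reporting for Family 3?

13

Others report (5, 9, 21): truth gives 0; report 9 gives 12 > 0. Violating.
Others report (5, 21, 9): truth gives 5; report 9 gives 12 > 5. Violating.
Others report (5, 21, 21): truth gives 5; report 5 gives 16 > 5. Violating.
Others report (9, 5, 21): truth gives 0; report 9 gives 12 > 0. Violating.
Others report (5, 5, 5): truth gives 0; no alternative beats it.
Others report (5, 5, 9): truth gives 0; no alternative beats it.
(Checking all 27 profiles: 13 have a profitable deviation, 14 do not.)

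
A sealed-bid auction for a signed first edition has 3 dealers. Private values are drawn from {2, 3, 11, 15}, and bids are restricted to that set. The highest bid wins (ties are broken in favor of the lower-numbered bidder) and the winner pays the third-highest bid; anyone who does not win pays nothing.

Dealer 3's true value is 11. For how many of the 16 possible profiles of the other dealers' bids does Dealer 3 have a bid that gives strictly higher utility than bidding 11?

Others bid (2, 11): truth gives 0; bid 15 gives 9 > 0. Violating.
Others bid (3, 11): truth gives 0; bid 15 gives 8 > 0. Violating.
Others bid (11, 2): truth gives 0; bid 15 gives 9 > 0. Violating.
Others bid (11, 3): truth gives 0; bid 15 gives 8 > 0. Violating.
Others bid (2, 2): truth gives 9; no alternative beats it.
Others bid (2, 3): truth gives 9; no alternative beats it.
(Checking all 16 profiles: 4 have a profitable deviation, 12 do not.)

4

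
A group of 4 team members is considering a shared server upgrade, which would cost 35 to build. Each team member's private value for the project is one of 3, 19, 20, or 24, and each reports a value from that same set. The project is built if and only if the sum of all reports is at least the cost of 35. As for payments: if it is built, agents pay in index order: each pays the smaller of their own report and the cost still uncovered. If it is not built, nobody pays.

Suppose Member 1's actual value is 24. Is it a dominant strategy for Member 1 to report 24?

No

Consider the case where Member 2 reports 3, Member 3 reports 3 and Member 4 reports 19.
Truthful report 24: project built, pays 24, utility 24 - 24 = 0.
Report 19 instead: project built, pays 19, utility 24 - 19 = 5.
Since 5 > 0, reporting 19 is strictly better here, so truthful reporting is not dominant.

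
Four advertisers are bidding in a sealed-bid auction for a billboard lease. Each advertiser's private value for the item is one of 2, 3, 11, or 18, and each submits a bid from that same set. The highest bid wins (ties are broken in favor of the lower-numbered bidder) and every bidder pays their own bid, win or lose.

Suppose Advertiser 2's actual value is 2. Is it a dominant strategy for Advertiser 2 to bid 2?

No

Consider the case where Advertiser 1 bids 2, Advertiser 3 bids 2 and Advertiser 4 bids 2.
Truthful bid 2: loses but pays 2, utility -2.
Bid 3 instead: wins, pays 3, utility 2 - 3 = -1.
Since -1 > -2, bidding 3 is strictly better here, so truthful bidding is not dominant.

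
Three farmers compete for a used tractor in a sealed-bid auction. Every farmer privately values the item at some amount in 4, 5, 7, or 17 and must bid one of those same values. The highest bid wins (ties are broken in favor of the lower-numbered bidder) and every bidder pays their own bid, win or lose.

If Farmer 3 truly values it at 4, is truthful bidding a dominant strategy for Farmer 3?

No

Consider the case where Farmer 1 bids 4 and Farmer 2 bids 4.
Truthful bid 4: loses but pays 4, utility -4.
Bid 5 instead: wins, pays 5, utility 4 - 5 = -1.
Since -1 > -4, bidding 5 is strictly better here, so truthful bidding is not dominant.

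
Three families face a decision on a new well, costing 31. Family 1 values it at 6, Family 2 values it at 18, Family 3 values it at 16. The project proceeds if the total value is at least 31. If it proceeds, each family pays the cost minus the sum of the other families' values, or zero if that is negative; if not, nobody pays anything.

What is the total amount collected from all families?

Total value 40 ≥ cost 31, so it is built.
Family 1: others sum to 34; max(0, 31 - 34) = 0.
Family 2: others sum to 22; max(0, 31 - 22) = 9.
Family 3: others sum to 24; max(0, 31 - 24) = 7.
Total collected = 0 + 9 + 7 = 16.

16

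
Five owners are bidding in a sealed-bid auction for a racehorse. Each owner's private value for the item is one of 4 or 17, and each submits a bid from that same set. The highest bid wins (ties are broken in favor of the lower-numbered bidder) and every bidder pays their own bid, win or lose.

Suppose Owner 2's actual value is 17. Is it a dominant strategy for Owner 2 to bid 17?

No

Consider the case where Owner 1 bids 17, Owner 3 bids 4, Owner 4 bids 4 and Owner 5 bids 4.
Truthful bid 17: loses but pays 17, utility -17.
Bid 4 instead: loses but pays 4, utility -4.
Since -4 > -17, bidding 4 is strictly better here, so truthful bidding is not dominant.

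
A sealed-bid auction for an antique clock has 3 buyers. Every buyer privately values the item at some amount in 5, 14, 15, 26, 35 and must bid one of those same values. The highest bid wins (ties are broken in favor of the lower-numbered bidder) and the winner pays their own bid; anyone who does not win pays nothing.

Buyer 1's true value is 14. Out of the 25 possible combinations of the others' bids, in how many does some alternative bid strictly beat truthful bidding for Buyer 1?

1

Others bid (5, 5): truth gives 0; bid 5 gives 9 > 0. Violating.
Others bid (5, 14): truth gives 0; no alternative beats it.
Others bid (5, 15): truth gives 0; no alternative beats it.
(Checking all 25 profiles: 1 has a profitable deviation, 24 do not.)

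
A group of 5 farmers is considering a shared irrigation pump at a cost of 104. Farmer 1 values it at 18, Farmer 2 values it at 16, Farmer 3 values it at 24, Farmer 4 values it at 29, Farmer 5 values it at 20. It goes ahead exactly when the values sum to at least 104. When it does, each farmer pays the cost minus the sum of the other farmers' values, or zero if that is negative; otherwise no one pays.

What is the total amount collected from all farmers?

92

Total value 107 ≥ cost 104, so it is built.
Farmer 1: others sum to 89; max(0, 104 - 89) = 15.
Farmer 2: others sum to 91; max(0, 104 - 91) = 13.
Farmer 3: others sum to 83; max(0, 104 - 83) = 21.
Farmer 4: others sum to 78; max(0, 104 - 78) = 26.
Farmer 5: others sum to 87; max(0, 104 - 87) = 17.
Total collected = 15 + 13 + 21 + 26 + 17 = 92.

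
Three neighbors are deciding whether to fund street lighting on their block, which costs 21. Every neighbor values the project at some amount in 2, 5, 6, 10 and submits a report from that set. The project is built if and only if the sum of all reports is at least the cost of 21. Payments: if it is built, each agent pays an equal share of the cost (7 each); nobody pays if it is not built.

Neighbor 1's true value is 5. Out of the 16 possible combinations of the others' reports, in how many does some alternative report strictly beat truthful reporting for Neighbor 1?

2

Others report (6, 10): truth gives -2; report 2 gives 0 > -2. Violating.
Others report (10, 6): truth gives -2; report 2 gives 0 > -2. Violating.
Others report (2, 2): truth gives 0; no alternative beats it.
Others report (2, 5): truth gives 0; no alternative beats it.
(Checking all 16 profiles: 2 have a profitable deviation, 14 do not.)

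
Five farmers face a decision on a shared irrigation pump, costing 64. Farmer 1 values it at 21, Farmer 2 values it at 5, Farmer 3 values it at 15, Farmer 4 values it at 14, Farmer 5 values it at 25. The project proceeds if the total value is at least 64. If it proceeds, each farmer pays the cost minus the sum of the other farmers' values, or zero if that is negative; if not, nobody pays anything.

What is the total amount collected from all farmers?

Total value 80 ≥ cost 64, so it is built.
Farmer 1: others sum to 59; max(0, 64 - 59) = 5.
Farmer 2: others sum to 75; max(0, 64 - 75) = 0.
Farmer 3: others sum to 65; max(0, 64 - 65) = 0.
Farmer 4: others sum to 66; max(0, 64 - 66) = 0.
Farmer 5: others sum to 55; max(0, 64 - 55) = 9.
Total collected = 5 + 0 + 0 + 0 + 9 = 14.

14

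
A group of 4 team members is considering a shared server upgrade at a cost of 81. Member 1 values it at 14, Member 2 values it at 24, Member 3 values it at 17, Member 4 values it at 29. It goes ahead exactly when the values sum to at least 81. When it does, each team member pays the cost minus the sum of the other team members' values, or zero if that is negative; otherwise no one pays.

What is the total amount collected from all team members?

Total value 84 ≥ cost 81, so it is built.
Member 1: others sum to 70; max(0, 81 - 70) = 11.
Member 2: others sum to 60; max(0, 81 - 60) = 21.
Member 3: others sum to 67; max(0, 81 - 67) = 14.
Member 4: others sum to 55; max(0, 81 - 55) = 26.
Total collected = 11 + 21 + 14 + 26 = 72.

72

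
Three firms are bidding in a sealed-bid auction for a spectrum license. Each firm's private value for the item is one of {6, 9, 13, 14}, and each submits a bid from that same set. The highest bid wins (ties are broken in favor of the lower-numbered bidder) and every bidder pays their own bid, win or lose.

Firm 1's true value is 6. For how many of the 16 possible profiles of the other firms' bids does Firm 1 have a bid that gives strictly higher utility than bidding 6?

Others bid (6, 9): truth gives -6; bid 9 gives -3 > -6. Violating.
Others bid (9, 6): truth gives -6; bid 9 gives -3 > -6. Violating.
Others bid (9, 9): truth gives -6; bid 9 gives -3 > -6. Violating.
Others bid (6, 6): truth gives 0; no alternative beats it.
Others bid (6, 13): truth gives -6; no alternative beats it.
(Checking all 16 profiles: 3 have a profitable deviation, 13 do not.)

3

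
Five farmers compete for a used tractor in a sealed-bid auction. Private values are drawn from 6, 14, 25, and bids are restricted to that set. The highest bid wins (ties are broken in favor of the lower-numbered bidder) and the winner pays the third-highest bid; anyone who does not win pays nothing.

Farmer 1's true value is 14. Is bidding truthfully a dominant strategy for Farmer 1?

Consider the case where Farmer 2 bids 6, Farmer 3 bids 6, Farmer 4 bids 6 and Farmer 5 bids 25.
Truthful bid 14: loses, pays 0, utility 0.
Bid 25 instead: wins, pays 6, utility 14 - 6 = 8.
Since 8 > 0, bidding 25 is strictly better here, so truthful bidding is not dominant.

No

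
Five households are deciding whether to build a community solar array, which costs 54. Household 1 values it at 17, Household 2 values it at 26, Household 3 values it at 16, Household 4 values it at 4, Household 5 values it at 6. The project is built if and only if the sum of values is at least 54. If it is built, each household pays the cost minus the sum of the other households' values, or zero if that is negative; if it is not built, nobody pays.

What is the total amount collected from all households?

Total value 69 ≥ cost 54, so it is built.
Household 1: others sum to 52; max(0, 54 - 52) = 2.
Household 2: others sum to 43; max(0, 54 - 43) = 11.
Household 3: others sum to 53; max(0, 54 - 53) = 1.
Household 4: others sum to 65; max(0, 54 - 65) = 0.
Household 5: others sum to 63; max(0, 54 - 63) = 0.
Total collected = 2 + 11 + 1 + 0 + 0 = 14.

14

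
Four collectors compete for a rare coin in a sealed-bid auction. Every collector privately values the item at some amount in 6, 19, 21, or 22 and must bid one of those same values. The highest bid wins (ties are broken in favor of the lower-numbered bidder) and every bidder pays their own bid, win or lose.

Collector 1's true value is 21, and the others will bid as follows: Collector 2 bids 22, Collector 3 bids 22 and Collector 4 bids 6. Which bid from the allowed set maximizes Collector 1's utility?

Bid 6: loses but pays 6, utility -6.
Bid 19: loses but pays 19, utility -19.
Bid 21: loses but pays 21, utility -21.
Bid 22: wins, pays 22, utility 21 - 22 = -1.
The best choice is 22 with utility -1.

22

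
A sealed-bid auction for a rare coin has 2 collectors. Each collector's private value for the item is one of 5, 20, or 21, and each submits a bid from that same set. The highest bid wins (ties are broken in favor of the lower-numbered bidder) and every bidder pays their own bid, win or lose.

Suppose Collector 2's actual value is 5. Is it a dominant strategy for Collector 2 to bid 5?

Yes

Check each profile of the others' bids and compare truth against every alternative bid.
Others bid (21): truth gives -5, best alternative gives -20.
Others bid (20): truth gives -5, best alternative gives -16.
Others bid (5): truth gives -5, best alternative gives -15.
In every case the truthful bid is at least as good as any alternative, so it is a dominant strategy.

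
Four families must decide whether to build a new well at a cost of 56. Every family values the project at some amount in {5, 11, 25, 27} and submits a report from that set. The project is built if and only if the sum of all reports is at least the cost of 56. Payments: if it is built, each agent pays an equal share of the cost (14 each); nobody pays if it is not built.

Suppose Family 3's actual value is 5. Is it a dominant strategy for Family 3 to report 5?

Yes

Check each profile of the others' reports and compare truth against every alternative report.
Others report (11, 11, 25): truth gives 0, best alternative gives -9.
Others report (11, 11, 27): truth gives 0, best alternative gives -9.
Others report (11, 25, 11): truth gives 0, best alternative gives -9.
Others report (11, 27, 11): truth gives 0, best alternative gives -9.
Others report (25, 11, 11): truth gives 0, best alternative gives -9.
Others report (27, 11, 11): truth gives 0, best alternative gives -9.
(Remaining 58 profiles checked similarly; truth is weakly best in each.)
In every case the truthful report is at least as good as any alternative, so it is a dominant strategy.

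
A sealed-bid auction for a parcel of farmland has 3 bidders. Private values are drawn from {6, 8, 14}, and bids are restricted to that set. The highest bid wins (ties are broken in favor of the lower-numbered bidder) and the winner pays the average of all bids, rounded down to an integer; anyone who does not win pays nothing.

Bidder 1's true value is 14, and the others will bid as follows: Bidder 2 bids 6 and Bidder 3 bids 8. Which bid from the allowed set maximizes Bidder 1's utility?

8

Bid 6: loses, pays 0, utility 0.
Bid 8: wins, pays 7, utility 14 - 7 = 7.
Bid 14: wins, pays 9, utility 14 - 9 = 5.
The best choice is 8 with utility 7.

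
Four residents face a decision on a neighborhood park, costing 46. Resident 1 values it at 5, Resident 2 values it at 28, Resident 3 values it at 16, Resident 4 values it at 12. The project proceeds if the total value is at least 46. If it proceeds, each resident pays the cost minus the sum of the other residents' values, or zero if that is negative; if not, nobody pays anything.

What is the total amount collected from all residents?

Total value 61 ≥ cost 46, so it is built.
Resident 1: others sum to 56; max(0, 46 - 56) = 0.
Resident 2: others sum to 33; max(0, 46 - 33) = 13.
Resident 3: others sum to 45; max(0, 46 - 45) = 1.
Resident 4: others sum to 49; max(0, 46 - 49) = 0.
Total collected = 0 + 13 + 1 + 0 = 14.

14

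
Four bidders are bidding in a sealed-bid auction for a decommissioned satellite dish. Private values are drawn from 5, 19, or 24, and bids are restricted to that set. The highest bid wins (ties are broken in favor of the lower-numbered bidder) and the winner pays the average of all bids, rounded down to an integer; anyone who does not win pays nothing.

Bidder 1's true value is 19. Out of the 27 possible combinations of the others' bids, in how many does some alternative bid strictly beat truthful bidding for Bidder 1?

10

Others bid (5, 5, 5): truth gives 11; bid 5 gives 14 > 11. Violating.
Others bid (5, 5, 24): truth gives 0; bid 24 gives 5 > 0. Violating.
Others bid (5, 19, 24): truth gives 0; bid 24 gives 1 > 0. Violating.
Others bid (5, 24, 5): truth gives 0; bid 24 gives 5 > 0. Violating.
Others bid (5, 5, 19): truth gives 7; no alternative beats it.
Others bid (5, 19, 5): truth gives 7; no alternative beats it.
(Checking all 27 profiles: 10 have a profitable deviation, 17 do not.)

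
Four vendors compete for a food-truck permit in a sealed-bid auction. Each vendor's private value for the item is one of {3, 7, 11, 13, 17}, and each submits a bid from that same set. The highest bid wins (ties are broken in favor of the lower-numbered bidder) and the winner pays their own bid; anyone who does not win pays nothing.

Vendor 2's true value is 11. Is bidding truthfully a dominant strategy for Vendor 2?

Consider the case where Vendor 1 bids 3, Vendor 3 bids 3 and Vendor 4 bids 3.
Truthful bid 11: wins, pays 11, utility 11 - 11 = 0.
Bid 7 instead: wins, pays 7, utility 11 - 7 = 4.
Since 4 > 0, bidding 7 is strictly better here, so truthful bidding is not dominant.

No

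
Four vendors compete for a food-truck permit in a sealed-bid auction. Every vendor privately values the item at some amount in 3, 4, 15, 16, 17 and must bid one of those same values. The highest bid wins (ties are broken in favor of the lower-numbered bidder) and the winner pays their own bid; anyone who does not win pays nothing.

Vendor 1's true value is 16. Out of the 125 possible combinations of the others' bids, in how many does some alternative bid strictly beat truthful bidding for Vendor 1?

Others bid (3, 3, 3): truth gives 0; bid 3 gives 13 > 0. Violating.
Others bid (3, 3, 4): truth gives 0; bid 4 gives 12 > 0. Violating.
Others bid (3, 3, 15): truth gives 0; bid 15 gives 1 > 0. Violating.
Others bid (3, 4, 3): truth gives 0; bid 4 gives 12 > 0. Violating.
Others bid (3, 3, 16): truth gives 0; no alternative beats it.
Others bid (3, 3, 17): truth gives 0; no alternative beats it.
(Checking all 125 profiles: 27 have a profitable deviation, 98 do not.)

27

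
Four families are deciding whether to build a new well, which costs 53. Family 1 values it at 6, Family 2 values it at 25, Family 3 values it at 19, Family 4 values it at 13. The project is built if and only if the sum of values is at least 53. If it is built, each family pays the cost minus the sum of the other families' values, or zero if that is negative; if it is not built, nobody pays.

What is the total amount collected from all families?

27

Total value 63 ≥ cost 53, so it is built.
Family 1: others sum to 57; max(0, 53 - 57) = 0.
Family 2: others sum to 38; max(0, 53 - 38) = 15.
Family 3: others sum to 44; max(0, 53 - 44) = 9.
Family 4: others sum to 50; max(0, 53 - 50) = 3.
Total collected = 0 + 15 + 9 + 3 = 27.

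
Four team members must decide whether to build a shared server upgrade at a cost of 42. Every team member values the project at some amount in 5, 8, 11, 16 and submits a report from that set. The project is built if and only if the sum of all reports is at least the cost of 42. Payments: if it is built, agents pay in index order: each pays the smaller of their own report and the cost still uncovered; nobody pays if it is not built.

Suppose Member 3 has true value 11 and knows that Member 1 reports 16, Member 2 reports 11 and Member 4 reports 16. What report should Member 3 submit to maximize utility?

Report 5: project built, pays 5, utility 11 - 5 = 6.
Report 8: project built, pays 8, utility 11 - 8 = 3.
Report 11: project built, pays 11, utility 11 - 11 = 0.
Report 16: project built, pays 15, utility 11 - 15 = -4.
The best choice is 5 with utility 6.

5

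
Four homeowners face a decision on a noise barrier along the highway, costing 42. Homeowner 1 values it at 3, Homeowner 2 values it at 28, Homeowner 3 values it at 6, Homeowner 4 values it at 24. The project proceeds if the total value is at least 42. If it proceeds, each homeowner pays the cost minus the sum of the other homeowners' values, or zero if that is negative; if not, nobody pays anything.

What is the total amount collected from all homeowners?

Total value 61 ≥ cost 42, so it is built.
Homeowner 1: others sum to 58; max(0, 42 - 58) = 0.
Homeowner 2: others sum to 33; max(0, 42 - 33) = 9.
Homeowner 3: others sum to 55; max(0, 42 - 55) = 0.
Homeowner 4: others sum to 37; max(0, 42 - 37) = 5.
Total collected = 0 + 9 + 0 + 5 = 14.

14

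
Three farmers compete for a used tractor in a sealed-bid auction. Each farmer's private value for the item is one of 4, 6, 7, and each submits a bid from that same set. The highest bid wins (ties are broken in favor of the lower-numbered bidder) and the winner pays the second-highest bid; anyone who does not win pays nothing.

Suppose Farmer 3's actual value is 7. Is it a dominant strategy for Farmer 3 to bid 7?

Check each profile of the others' bids and compare truth against every alternative bid.
Others bid (4, 6): truth gives 1, best alternative gives 0.
Others bid (6, 4): truth gives 1, best alternative gives 0.
Others bid (6, 6): truth gives 1, best alternative gives 0.
Others bid (4, 4): truth gives 3, best alternative gives 3.
Others bid (4, 7): truth gives 0, best alternative gives 0.
Others bid (6, 7): truth gives 0, best alternative gives 0.
(Remaining 3 profiles checked similarly; truth is weakly best in each.)
In every case the truthful bid is at least as good as any alternative, so it is a dominant strategy.

Yes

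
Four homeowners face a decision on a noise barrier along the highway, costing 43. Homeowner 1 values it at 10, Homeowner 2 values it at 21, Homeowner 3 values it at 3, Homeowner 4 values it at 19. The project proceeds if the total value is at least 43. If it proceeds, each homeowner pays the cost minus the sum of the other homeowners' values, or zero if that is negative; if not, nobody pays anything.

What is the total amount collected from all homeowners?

Total value 53 ≥ cost 43, so it is built.
Homeowner 1: others sum to 43; max(0, 43 - 43) = 0.
Homeowner 2: others sum to 32; max(0, 43 - 32) = 11.
Homeowner 3: others sum to 50; max(0, 43 - 50) = 0.
Homeowner 4: others sum to 34; max(0, 43 - 34) = 9.
Total collected = 0 + 11 + 0 + 9 = 20.

20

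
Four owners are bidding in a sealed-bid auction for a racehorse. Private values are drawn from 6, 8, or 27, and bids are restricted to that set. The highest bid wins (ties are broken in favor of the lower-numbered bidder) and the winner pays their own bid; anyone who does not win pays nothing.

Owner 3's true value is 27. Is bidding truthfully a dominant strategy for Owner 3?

Consider the case where Owner 1 bids 6, Owner 2 bids 6 and Owner 4 bids 6.
Truthful bid 27: wins, pays 27, utility 27 - 27 = 0.
Bid 8 instead: wins, pays 8, utility 27 - 8 = 19.
Since 19 > 0, bidding 8 is strictly better here, so truthful bidding is not dominant.

No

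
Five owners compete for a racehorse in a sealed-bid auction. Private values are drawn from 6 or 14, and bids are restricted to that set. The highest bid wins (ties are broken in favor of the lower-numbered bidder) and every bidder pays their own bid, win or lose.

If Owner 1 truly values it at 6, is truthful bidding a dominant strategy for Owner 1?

Check each profile of the others' bids and compare truth against every alternative bid.
Others bid (6, 6, 6, 6): truth gives 0, best alternative gives -8.
Others bid (6, 6, 6, 14): truth gives -6, best alternative gives -8.
Others bid (6, 6, 14, 6): truth gives -6, best alternative gives -8.
Others bid (6, 6, 14, 14): truth gives -6, best alternative gives -8.
Others bid (6, 14, 6, 6): truth gives -6, best alternative gives -8.
Others bid (6, 14, 6, 14): truth gives -6, best alternative gives -8.
(Remaining 10 profiles checked similarly; truth is weakly best in each.)
In every case the truthful bid is at least as good as any alternative, so it is a dominant strategy.

Yes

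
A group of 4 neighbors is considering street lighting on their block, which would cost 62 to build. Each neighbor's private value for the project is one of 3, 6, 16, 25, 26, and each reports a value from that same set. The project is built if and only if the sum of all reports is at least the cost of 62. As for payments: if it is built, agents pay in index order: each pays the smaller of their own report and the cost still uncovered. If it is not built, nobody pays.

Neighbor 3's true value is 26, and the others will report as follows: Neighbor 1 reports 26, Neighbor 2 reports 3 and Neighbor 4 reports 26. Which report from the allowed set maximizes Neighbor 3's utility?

Report 3: project not built, utility 0.
Report 6: project not built, utility 0.
Report 16: project built, pays 16, utility 26 - 16 = 10.
Report 25: project built, pays 25, utility 26 - 25 = 1.
Report 26: project built, pays 26, utility 26 - 26 = 0.
The best choice is 16 with utility 10.

16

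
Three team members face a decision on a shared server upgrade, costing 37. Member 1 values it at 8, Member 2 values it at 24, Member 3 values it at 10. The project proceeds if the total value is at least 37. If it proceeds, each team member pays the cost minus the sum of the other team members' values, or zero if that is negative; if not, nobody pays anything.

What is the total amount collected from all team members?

Total value 42 ≥ cost 37, so it is built.
Member 1: others sum to 34; max(0, 37 - 34) = 3.
Member 2: others sum to 18; max(0, 37 - 18) = 19.
Member 3: others sum to 32; max(0, 37 - 32) = 5.
Total collected = 3 + 19 + 5 = 27.

27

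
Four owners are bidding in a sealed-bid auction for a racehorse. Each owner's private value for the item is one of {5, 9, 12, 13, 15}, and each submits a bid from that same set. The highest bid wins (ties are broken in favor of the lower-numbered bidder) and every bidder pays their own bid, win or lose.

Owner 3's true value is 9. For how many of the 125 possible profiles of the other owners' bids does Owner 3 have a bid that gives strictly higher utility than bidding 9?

123

Others bid (5, 5, 12): truth gives -9; bid 12 gives -3 > -9. Violating.
Others bid (5, 5, 13): truth gives -9; bid 13 gives -4 > -9. Violating.
Others bid (5, 5, 15): truth gives -9; bid 5 gives -5 > -9. Violating.
Others bid (5, 9, 5): truth gives -9; bid 12 gives -3 > -9. Violating.
Others bid (5, 5, 5): truth gives 0; no alternative beats it.
Others bid (5, 5, 9): truth gives 0; no alternative beats it.
(Checking all 125 profiles: 123 have a profitable deviation, 2 do not.)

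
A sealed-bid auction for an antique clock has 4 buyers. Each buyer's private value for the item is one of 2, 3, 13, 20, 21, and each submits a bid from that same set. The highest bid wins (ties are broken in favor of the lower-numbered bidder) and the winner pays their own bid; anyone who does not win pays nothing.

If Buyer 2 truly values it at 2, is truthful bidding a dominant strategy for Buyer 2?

Yes

Check each profile of the others' bids and compare truth against every alternative bid.
Others bid (2, 2, 2): truth gives 0, best alternative gives -1.
Others bid (2, 2, 3): truth gives 0, best alternative gives -1.
Others bid (2, 3, 2): truth gives 0, best alternative gives -1.
Others bid (2, 3, 3): truth gives 0, best alternative gives -1.
Others bid (2, 2, 13): truth gives 0, best alternative gives 0.
Others bid (2, 2, 20): truth gives 0, best alternative gives 0.
(Remaining 119 profiles checked similarly; truth is weakly best in each.)
In every case the truthful bid is at least as good as any alternative, so it is a dominant strategy.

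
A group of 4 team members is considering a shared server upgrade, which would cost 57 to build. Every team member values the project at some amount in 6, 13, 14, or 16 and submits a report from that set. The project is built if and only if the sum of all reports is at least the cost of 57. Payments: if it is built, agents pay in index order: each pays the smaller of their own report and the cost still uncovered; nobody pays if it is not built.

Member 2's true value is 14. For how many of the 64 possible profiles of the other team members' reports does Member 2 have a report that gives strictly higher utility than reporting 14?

Others report (13, 16, 16): truth gives 0; report 13 gives 1 > 0. Violating.
Others report (14, 14, 16): truth gives 0; report 13 gives 1 > 0. Violating.
Others report (14, 16, 14): truth gives 0; report 13 gives 1 > 0. Violating.
Others report (14, 16, 16): truth gives 0; report 13 gives 1 > 0. Violating.
Others report (6, 6, 6): truth gives 0; no alternative beats it.
Others report (6, 6, 13): truth gives 0; no alternative beats it.
(Checking all 64 profiles: 10 have a profitable deviation, 54 do not.)

10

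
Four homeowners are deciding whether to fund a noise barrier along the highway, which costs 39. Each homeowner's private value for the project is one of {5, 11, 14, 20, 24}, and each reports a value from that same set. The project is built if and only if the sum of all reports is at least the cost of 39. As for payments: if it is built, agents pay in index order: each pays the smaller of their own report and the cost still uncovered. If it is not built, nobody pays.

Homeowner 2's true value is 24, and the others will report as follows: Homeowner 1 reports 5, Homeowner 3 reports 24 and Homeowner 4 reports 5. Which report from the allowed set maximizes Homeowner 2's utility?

5

Report 5: project built, pays 5, utility 24 - 5 = 19.
Report 11: project built, pays 11, utility 24 - 11 = 13.
Report 14: project built, pays 14, utility 24 - 14 = 10.
Report 20: project built, pays 20, utility 24 - 20 = 4.
Report 24: project built, pays 24, utility 24 - 24 = 0.
The best choice is 5 with utility 19.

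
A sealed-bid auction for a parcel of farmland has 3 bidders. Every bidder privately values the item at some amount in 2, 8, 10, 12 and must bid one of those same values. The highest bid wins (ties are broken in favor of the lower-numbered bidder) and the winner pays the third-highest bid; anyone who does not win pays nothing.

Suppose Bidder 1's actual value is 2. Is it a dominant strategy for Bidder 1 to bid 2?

Yes

Check each profile of the others' bids and compare truth against every alternative bid.
Others bid (8, 8): truth gives 0, best alternative gives -6.
Others bid (2, 2): truth gives 0, best alternative gives 0.
Others bid (2, 8): truth gives 0, best alternative gives 0.
Others bid (2, 10): truth gives 0, best alternative gives 0.
Others bid (2, 12): truth gives 0, best alternative gives 0.
Others bid (8, 2): truth gives 0, best alternative gives 0.
(Remaining 10 profiles checked similarly; truth is weakly best in each.)
In every case the truthful bid is at least as good as any alternative, so it is a dominant strategy.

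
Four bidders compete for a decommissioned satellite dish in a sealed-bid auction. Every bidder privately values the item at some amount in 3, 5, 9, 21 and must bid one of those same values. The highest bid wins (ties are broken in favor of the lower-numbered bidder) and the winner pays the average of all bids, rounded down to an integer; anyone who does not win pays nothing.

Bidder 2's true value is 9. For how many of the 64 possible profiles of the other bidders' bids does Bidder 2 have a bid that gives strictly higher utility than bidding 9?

Others bid (3, 3, 3): truth gives 5; bid 5 gives 6 > 5. Violating.
Others bid (3, 3, 5): truth gives 4; bid 5 gives 5 > 4. Violating.
Others bid (3, 5, 3): truth gives 4; bid 5 gives 5 > 4. Violating.
Others bid (3, 5, 5): truth gives 4; bid 5 gives 5 > 4. Violating.
Others bid (3, 3, 9): truth gives 3; no alternative beats it.
Others bid (3, 3, 21): truth gives 0; no alternative beats it.
(Checking all 64 profiles: 4 have a profitable deviation, 60 do not.)

4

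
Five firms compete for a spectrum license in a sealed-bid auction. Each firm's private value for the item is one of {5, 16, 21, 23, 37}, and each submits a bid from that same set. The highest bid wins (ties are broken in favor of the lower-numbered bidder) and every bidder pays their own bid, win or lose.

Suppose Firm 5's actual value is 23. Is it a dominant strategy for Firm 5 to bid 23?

No

Consider the case where Firm 1 bids 5, Firm 2 bids 5, Firm 3 bids 5 and Firm 4 bids 5.
Truthful bid 23: wins, pays 23, utility 23 - 23 = 0.
Bid 16 instead: wins, pays 16, utility 23 - 16 = 7.
Since 7 > 0, bidding 16 is strictly better here, so truthful bidding is not dominant.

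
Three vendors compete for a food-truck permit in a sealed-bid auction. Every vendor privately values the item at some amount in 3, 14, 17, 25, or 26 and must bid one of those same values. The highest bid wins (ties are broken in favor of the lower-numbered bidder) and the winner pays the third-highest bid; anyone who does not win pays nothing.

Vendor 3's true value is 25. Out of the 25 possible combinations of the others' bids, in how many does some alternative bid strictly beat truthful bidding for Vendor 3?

6

Others bid (3, 25): truth gives 0; bid 26 gives 22 > 0. Violating.
Others bid (14, 25): truth gives 0; bid 26 gives 11 > 0. Violating.
Others bid (17, 25): truth gives 0; bid 26 gives 8 > 0. Violating.
Others bid (25, 3): truth gives 0; bid 26 gives 22 > 0. Violating.
Others bid (3, 3): truth gives 22; no alternative beats it.
Others bid (3, 14): truth gives 22; no alternative beats it.
(Checking all 25 profiles: 6 have a profitable deviation, 19 do not.)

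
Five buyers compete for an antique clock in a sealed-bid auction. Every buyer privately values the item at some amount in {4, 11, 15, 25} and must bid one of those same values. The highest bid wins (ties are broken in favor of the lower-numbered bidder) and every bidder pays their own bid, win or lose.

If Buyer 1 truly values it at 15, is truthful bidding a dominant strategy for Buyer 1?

No

Consider the case where Buyer 2 bids 4, Buyer 3 bids 4, Buyer 4 bids 4 and Buyer 5 bids 4.
Truthful bid 15: wins, pays 15, utility 15 - 15 = 0.
Bid 4 instead: wins, pays 4, utility 15 - 4 = 11.
Since 11 > 0, bidding 4 is strictly better here, so truthful bidding is not dominant.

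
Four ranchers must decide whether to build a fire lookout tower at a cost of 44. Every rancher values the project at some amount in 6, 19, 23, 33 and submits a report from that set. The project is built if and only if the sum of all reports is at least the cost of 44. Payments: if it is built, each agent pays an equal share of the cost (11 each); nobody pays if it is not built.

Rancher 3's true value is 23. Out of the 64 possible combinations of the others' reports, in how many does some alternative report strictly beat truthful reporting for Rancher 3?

1

Others report (6, 6, 6): truth gives 0; report 33 gives 12 > 0. Violating.
Others report (6, 6, 19): truth gives 12; no alternative beats it.
Others report (6, 6, 23): truth gives 12; no alternative beats it.
(Checking all 64 profiles: 1 has a profitable deviation, 63 do not.)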